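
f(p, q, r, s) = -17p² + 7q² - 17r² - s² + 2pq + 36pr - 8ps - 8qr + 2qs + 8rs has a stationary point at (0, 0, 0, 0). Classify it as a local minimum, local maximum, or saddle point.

saddle point

The Hessian at the origin is H = [[-34, 2, 36, -8], [2, 14, -8, 2], [36, -8, -34, 8], [-8, 2, 8, -2]].
An LDLᵀ factorisation of H has diagonal entries -34, 240/17, 5/3, -3/10.
That gives 2 positive, 2 negative pivots.
H is indefinite, so the origin is a saddle point.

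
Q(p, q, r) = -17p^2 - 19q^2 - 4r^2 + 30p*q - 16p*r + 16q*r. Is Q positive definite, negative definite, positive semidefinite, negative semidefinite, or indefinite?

negative definite

Write A = [[-17, 15, -8], [15, -19, 8], [-8, 8, -4]].
An LDLᵀ factorisation of A has diagonal entries -17, -98/17, -4/49.
That gives 3 negative pivots.
Hence Q is negative definite.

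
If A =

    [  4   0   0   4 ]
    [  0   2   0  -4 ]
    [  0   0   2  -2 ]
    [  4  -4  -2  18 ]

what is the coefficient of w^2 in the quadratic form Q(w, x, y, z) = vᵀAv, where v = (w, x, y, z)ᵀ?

The coefficient of w^2 is the diagonal entry A[1,1] = 4.

4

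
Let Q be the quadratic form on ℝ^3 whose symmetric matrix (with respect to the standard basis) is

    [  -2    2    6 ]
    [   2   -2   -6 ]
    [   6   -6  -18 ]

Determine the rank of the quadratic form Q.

Row-reducing A symmetrically gives the diagonal entries -2, 0, 0.
Counting signs: 1 negative, 2 zero.
The rank is the number of nonzero pivots: 1.

1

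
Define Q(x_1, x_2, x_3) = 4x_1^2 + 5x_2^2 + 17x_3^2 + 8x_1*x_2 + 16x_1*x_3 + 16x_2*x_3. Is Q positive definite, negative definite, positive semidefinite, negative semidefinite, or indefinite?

positive definite

The symmetric matrix of Q is A = [[4, 4, 8], [4, 5, 8], [8, 8, 17]].
Leading principal minors: Δ_1 = 4, Δ_2 = 4, Δ_3 = 4.
All leading principal minors are positive, so by Sylvester's criterion Q is positive definite.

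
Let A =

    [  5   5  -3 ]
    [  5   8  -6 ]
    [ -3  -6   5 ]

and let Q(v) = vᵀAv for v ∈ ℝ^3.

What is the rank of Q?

3

Congruent diagonalization of A (simultaneous row and column reduction) yields pivots 5, 3, 1/5.
So there are 3 positive pivots.
The rank is the number of nonzero pivots: 3.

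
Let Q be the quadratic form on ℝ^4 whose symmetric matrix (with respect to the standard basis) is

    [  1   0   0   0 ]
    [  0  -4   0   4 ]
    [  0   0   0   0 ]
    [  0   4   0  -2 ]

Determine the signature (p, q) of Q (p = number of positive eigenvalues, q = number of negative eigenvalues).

Row-reducing A symmetrically gives the diagonal entries 1, -4, 0, 2.
That gives 2 positive, 1 negative, 1 zero pivots.

(2, 1)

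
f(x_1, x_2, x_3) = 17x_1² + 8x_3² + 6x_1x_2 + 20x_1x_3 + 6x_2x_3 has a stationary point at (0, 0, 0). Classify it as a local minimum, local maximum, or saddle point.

The Hessian at the origin is H = [[34, 6, 20], [6, 0, 6], [20, 6, 16]].
Symmetric row and column elimination reduces H to a congruent diagonal form with pivots 34, -18/17, 10.
Counting signs: 2 positive, 1 negative.
H is indefinite, so the origin is a saddle point.

saddle point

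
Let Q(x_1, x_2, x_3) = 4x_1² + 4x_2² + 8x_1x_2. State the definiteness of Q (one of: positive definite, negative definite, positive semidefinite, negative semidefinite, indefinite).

Write A = [[4, 4, 0], [4, 4, 0], [0, 0, 0]].
Applying the same elementary operations to the rows and columns of A produces a congruent diagonal matrix with entries 4, 0, 0.
That gives 1 positive, 2 zero pivots.
Hence Q is positive semidefinite.

positive semidefinite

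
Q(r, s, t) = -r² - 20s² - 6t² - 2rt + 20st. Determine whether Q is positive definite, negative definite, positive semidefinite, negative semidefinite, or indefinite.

The symmetric matrix is A = [[-1, 0, -1], [0, -20, 10], [-1, 10, -6]].
Row-reducing A symmetrically gives the diagonal entries -1, -20, 0.
Counting signs: 2 negative, 1 zero.
Hence Q is negative semidefinite.

negative semidefinite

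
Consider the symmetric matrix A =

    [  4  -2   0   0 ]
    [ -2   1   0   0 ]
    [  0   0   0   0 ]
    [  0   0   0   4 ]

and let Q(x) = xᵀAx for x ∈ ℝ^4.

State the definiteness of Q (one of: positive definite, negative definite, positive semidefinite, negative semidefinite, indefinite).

positive semidefinite

Symmetric row and column elimination reduces A to a congruent diagonal form with pivots 4, 0, 0, 4.
So there are 2 positive, 2 zero pivots.
Hence Q is positive semidefinite.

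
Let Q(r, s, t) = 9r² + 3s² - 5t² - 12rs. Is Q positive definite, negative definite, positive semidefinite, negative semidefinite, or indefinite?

indefinite

The associated matrix is A = [[9, -6, 0], [-6, 3, 0], [0, 0, -5]].
Symmetric row and column elimination reduces A to a congruent diagonal form with pivots 9, -1, -5.
Counting signs: 1 positive, 2 negative.
Hence Q is indefinite.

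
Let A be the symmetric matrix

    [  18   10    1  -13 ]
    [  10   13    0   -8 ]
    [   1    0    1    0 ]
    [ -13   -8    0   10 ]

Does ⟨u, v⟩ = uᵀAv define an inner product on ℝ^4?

Leading principal minors: Δ_1 = 18, Δ_2 = 134, Δ_3 = 121, Δ_4 = 5.
All leading principal minors are positive, so by Sylvester's criterion Q is positive definite.
⟨·,·⟩ is an inner product exactly when A is positive definite.

yes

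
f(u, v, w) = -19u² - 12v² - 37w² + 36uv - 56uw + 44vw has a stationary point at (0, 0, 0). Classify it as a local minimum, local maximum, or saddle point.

saddle point

The Hessian at the origin is H = [[-38, 36, -56], [36, -24, 44], [-56, 44, -74]].
Row-reducing H symmetrically gives the diagonal entries -38, 192/19, 5/12.
That gives 2 positive, 1 negative pivots.
H is indefinite, so the origin is a saddle point.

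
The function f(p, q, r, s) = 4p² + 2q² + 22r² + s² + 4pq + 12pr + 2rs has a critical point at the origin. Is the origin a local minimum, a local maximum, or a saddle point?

local minimum

The Hessian at the origin is H = [[8, 4, 12, 0], [4, 4, 0, 0], [12, 0, 44, 2], [0, 0, 2, 2]].
Congruent diagonalization of H (simultaneous row and column reduction) yields pivots 8, 2, 8, 3/2.
That gives 4 positive pivots.
H is positive definite, so the origin is a strict local minimum.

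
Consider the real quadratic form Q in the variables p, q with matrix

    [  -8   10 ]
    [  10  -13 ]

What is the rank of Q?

2

Symmetric row and column elimination reduces A to a congruent diagonal form with pivots -8, -1/2.
That gives 2 negative pivots.
The rank is the number of nonzero pivots: 2.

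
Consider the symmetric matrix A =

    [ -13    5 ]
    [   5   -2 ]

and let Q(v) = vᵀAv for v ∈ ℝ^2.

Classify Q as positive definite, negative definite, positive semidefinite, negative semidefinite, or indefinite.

Leading principal minors: Δ_1 = -13, Δ_2 = 1.
The signs alternate starting with Δ_1 < 0, so by Sylvester's criterion Q is negative definite.

negative definite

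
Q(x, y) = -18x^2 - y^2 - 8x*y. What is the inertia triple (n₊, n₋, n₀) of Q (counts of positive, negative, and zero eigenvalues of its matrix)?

(0, 2, 0)

Write A = [[-18, -4], [-4, -1]].
Symmetric row and column elimination reduces A to a congruent diagonal form with pivots -18, -1/9.
That gives 2 negative pivots.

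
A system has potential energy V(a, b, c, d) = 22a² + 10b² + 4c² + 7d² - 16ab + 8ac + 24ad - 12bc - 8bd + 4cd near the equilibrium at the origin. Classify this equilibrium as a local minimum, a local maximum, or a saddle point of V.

The Hessian at the origin is H = [[44, -16, 8, 24], [-16, 20, -12, -8], [8, -12, 8, 4], [24, -8, 4, 14]].
Row-reducing H symmetrically gives the diagonal entries 44, 156/11, 28/39, 6/7.
That gives 4 positive pivots.
H is positive definite, so the origin is a strict local minimum.

local minimum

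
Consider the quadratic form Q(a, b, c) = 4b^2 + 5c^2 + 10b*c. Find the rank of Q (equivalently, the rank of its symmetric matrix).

2

The symmetric matrix is A = [[0, 0, 0], [0, 4, 5], [0, 5, 5]].
Row-reducing A symmetrically gives the diagonal entries 0, 4, -5/4.
That gives 1 positive, 1 negative, 1 zero pivots.
The rank is the number of nonzero pivots: 2.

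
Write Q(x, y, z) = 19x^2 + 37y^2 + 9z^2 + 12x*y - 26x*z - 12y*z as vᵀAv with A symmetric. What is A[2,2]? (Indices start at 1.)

37

The coefficient of y^2 in Q is 37, and that is exactly A[2,2].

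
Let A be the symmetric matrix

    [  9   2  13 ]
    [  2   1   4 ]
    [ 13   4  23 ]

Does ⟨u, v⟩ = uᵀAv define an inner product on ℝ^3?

Symmetric row and column elimination reduces A to a congruent diagonal form with pivots 9, 5/9, 2.
Counting signs: 3 positive.
Hence Q is positive definite.
⟨·,·⟩ is an inner product exactly when A is positive definite.

yes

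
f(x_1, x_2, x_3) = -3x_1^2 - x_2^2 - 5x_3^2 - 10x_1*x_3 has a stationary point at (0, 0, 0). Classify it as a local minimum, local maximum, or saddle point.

saddle point

The Hessian at the origin is H = [[-6, 0, -10], [0, -2, 0], [-10, 0, -10]].
Congruent diagonalization of H (simultaneous row and column reduction) yields pivots -6, -2, 20/3.
Counting signs: 1 positive, 2 negative.
H is indefinite, so the origin is a saddle point.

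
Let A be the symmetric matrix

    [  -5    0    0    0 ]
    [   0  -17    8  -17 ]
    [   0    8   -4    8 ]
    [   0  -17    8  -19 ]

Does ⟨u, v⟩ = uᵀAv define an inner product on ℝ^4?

no

Row-reducing A symmetrically gives the diagonal entries -5, -17, -4/17, -2.
Counting signs: 4 negative.
Hence Q is negative definite.
⟨·,·⟩ is an inner product exactly when A is positive definite.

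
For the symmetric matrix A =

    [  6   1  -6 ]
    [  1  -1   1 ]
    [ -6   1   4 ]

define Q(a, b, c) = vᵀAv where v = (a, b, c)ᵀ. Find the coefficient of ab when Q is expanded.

2

The coefficient of ab is A[1,2] + A[2,1] = 2·1 = 2.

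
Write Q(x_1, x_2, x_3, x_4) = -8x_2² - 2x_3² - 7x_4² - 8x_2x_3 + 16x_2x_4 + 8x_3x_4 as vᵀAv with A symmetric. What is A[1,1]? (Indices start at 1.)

0

The coefficient of x_1² in Q is 0, and that is exactly A[1,1].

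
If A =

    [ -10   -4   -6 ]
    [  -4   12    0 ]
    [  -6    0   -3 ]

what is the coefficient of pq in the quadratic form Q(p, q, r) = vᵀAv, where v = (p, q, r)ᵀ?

The coefficient of pq is A[1,2] + A[2,1] = 2·(-4) = -8.

-8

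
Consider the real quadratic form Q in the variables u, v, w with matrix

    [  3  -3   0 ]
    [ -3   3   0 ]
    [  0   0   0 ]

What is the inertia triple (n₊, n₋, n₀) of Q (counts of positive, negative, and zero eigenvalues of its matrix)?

(1, 0, 2)

Symmetric row and column elimination reduces A to a congruent diagonal form with pivots 3, 0, 0.
That gives 1 positive, 2 zero pivots.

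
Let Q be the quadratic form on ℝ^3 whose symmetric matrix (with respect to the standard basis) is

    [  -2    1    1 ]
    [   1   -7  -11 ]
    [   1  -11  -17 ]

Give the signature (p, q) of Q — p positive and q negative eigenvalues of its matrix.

(1, 2)

An LDLᵀ factorisation of A has diagonal entries -2, -13/2, 6/13.
Counting signs: 1 positive, 2 negative.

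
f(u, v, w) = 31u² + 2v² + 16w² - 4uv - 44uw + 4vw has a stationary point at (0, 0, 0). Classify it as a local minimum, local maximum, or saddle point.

The Hessian at the origin is H = [[62, -4, -44], [-4, 4, 4], [-44, 4, 32]].
Congruent diagonalization of H (simultaneous row and column reduction) yields pivots 62, 116/31, 12/29.
So there are 3 positive pivots.
H is positive definite, so the origin is a strict local minimum.

local minimum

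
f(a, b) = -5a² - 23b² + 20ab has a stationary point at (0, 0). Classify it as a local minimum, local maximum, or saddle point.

local maximum

The Hessian at the origin is H = [[-10, 20], [20, -46]].
det H = -10·-46 − (20)² = 60 > 0 and H[1,1] = -10 < 0, so H is negative definite.
Therefore the origin is a local maximum.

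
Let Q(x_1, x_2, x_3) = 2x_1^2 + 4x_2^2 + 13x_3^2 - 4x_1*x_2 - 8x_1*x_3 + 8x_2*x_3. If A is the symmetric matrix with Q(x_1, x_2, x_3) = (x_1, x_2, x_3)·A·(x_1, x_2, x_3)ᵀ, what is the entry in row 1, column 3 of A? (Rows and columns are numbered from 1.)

The coefficient of x_1·x_3 in Q is -8. For a symmetric A this equals A[1,3] + A[3,1] = 2·A[1,3].
So A[1,3] = -8/2 = -4.

-4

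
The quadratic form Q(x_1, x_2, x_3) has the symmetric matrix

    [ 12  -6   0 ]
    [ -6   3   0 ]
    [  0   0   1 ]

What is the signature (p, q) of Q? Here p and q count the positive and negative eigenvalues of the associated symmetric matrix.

(2, 0)

Applying the same elementary operations to the rows and columns of A produces a congruent diagonal matrix with entries 12, 0, 1.
So there are 2 positive, 1 zero pivots.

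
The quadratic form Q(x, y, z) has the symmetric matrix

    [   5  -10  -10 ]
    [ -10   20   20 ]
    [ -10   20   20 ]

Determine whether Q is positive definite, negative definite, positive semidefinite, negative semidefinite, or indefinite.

Symmetric row and column elimination reduces A to a congruent diagonal form with pivots 5, 0, 0.
So there are 1 positive, 2 zero pivots.
Hence Q is positive semidefinite.

positive semidefinite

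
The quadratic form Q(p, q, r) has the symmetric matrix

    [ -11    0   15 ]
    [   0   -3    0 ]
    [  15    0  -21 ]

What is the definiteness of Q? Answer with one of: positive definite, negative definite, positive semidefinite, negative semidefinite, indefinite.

Leading principal minors: Δ_1 = -11, Δ_2 = 33, Δ_3 = -18.
The signs alternate starting with Δ_1 < 0, so by Sylvester's criterion Q is negative definite.

negative definite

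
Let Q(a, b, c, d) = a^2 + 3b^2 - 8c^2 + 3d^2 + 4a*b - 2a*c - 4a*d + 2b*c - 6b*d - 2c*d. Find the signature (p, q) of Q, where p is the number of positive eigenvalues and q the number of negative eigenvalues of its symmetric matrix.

(1, 1)

Write A = [[1, 2, -1, -2], [2, 3, 1, -3], [-1, 1, -8, -1], [-2, -3, -1, 3]].
Congruent diagonalization of A (simultaneous row and column reduction) yields pivots 1, -1, 0, 0.
That gives 1 positive, 1 negative, 2 zero pivots.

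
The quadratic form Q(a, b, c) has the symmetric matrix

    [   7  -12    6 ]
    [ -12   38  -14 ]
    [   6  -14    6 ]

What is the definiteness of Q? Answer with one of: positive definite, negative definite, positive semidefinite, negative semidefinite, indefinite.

Leading principal minors: Δ_1 = 7, Δ_2 = 122, Δ_3 = 8.
All leading principal minors are positive, so by Sylvester's criterion Q is positive definite.

positive definite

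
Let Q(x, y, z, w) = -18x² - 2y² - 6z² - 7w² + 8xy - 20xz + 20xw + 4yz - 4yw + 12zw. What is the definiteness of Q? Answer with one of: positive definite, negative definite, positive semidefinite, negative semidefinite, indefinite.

The symmetric matrix of Q is A = [[-18, 4, -10, 10], [4, -2, 2, -2], [-10, 2, -6, 6], [10, -2, 6, -7]].
Leading principal minors: Δ_1 = -18, Δ_2 = 20, Δ_3 = -8, Δ_4 = 8.
The signs alternate starting with Δ_1 < 0, so by Sylvester's criterion Q is negative definite.

negative definite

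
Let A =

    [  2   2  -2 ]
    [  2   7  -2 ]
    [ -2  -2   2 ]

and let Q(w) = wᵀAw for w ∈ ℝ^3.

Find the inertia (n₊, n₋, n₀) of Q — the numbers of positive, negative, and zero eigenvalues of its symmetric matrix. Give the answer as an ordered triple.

(2, 0, 1)

Congruent diagonalization of A (simultaneous row and column reduction) yields pivots 2, 5, 0.
That gives 2 positive, 1 zero pivots.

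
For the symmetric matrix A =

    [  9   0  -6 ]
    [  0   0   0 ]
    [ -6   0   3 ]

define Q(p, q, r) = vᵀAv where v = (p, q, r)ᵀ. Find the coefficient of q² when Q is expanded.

0

The coefficient of q² is the diagonal entry A[2,2] = 0.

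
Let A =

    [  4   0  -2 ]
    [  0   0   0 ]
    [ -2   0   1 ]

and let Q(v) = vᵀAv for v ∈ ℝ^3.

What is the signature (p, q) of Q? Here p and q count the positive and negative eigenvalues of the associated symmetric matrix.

(1, 0)

Applying the same elementary operations to the rows and columns of A produces a congruent diagonal matrix with entries 4, 0, 0.
So there are 1 positive, 2 zero pivots.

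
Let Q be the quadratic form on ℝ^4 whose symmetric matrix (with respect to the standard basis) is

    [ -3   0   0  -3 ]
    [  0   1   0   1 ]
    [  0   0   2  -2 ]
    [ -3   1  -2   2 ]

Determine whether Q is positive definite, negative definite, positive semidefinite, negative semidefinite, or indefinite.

indefinite

Congruent diagonalization of A (simultaneous row and column reduction) yields pivots -3, 1, 2, 2.
So there are 3 positive, 1 negative pivots.
Hence Q is indefinite.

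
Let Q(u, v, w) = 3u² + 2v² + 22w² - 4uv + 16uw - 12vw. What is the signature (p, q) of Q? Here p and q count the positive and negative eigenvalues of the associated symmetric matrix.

The symmetric matrix is A = [[3, -2, 8], [-2, 2, -6], [8, -6, 22]].
Congruent diagonalization of A (simultaneous row and column reduction) yields pivots 3, 2/3, 0.
So there are 2 positive, 1 zero pivots.

(2, 0)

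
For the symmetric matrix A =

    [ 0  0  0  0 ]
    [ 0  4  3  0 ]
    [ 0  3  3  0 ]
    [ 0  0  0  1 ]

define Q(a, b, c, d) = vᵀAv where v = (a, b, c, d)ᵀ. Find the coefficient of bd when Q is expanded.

The coefficient of bd is A[2,4] + A[4,2] = 2·0 = 0.

0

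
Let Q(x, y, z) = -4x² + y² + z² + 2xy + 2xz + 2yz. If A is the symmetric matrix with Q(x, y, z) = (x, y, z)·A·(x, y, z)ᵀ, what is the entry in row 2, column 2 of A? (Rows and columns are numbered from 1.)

1

The coefficient of y² in Q is 1, and that is exactly A[2,2].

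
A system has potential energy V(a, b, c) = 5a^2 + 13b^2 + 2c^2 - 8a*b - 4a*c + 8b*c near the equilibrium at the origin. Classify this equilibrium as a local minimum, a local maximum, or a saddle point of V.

The Hessian at the origin is H = [[10, -8, -4], [-8, 26, 8], [-4, 8, 4]].
Symmetric row and column elimination reduces H to a congruent diagonal form with pivots 10, 98/5, 60/49.
That gives 3 positive pivots.
H is positive definite, so the origin is a strict local minimum.

local minimum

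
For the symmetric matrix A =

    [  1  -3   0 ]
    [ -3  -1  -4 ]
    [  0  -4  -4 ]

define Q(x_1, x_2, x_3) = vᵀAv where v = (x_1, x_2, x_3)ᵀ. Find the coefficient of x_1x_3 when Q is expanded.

The coefficient of x_1x_3 is A[1,3] + A[3,1] = 2·0 = 0.

0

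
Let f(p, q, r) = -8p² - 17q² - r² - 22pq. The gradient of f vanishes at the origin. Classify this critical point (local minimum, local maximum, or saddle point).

local maximum

The Hessian at the origin is H = [[-16, -22, 0], [-22, -34, 0], [0, 0, -2]].
Congruent diagonalization of H (simultaneous row and column reduction) yields pivots -16, -15/4, -2.
That gives 3 negative pivots.
H is negative definite, so the origin is a strict local maximum.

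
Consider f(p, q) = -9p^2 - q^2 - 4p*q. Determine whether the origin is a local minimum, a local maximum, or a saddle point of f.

The Hessian at the origin is H = [[-18, -4], [-4, -2]].
det H = -18·-2 − (-4)² = 20 > 0 and H[1,1] = -18 < 0, so H is negative definite.
Therefore the origin is a local maximum.

local maximum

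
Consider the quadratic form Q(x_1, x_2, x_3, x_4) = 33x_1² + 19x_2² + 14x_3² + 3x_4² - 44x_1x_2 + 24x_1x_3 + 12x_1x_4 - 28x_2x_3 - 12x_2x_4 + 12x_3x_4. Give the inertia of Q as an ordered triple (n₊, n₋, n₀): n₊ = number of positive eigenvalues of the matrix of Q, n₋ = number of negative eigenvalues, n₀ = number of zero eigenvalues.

(4, 0, 0)

The symmetric matrix is A = [[33, -22, 12, 6], [-22, 19, -14, -6], [12, -14, 14, 6], [6, -6, 6, 3]].
Row-reducing A symmetrically gives the diagonal entries 33, 13/3, 190/143, 3/19.
That gives 4 positive pivots.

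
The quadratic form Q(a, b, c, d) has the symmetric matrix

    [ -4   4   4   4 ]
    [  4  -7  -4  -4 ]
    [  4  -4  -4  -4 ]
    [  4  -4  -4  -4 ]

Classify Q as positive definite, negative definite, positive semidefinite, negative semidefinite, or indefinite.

negative semidefinite

Applying the same elementary operations to the rows and columns of A produces a congruent diagonal matrix with entries -4, -3, 0, 0.
Counting signs: 2 negative, 2 zero.
Hence Q is negative semidefinite.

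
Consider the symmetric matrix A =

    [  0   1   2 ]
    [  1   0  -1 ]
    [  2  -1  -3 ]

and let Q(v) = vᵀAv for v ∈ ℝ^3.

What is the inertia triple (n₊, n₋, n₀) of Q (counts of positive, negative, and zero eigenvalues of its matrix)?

By Sylvester's law of inertia any congruent diagonalization of A has 2 positive, 1 negative and 0 zero entries.

(2, 1, 0)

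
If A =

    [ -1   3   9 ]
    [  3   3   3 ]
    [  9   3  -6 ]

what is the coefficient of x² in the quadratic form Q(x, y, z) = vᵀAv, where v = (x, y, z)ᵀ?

The coefficient of x² is the diagonal entry A[1,1] = -1.

-1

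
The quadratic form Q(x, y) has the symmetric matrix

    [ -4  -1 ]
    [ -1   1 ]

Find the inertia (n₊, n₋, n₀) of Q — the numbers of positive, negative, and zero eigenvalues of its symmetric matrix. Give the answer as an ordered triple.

Row-reducing A symmetrically gives the diagonal entries -4, 5/4.
So there are 1 positive, 1 negative pivots.

(1, 1, 0)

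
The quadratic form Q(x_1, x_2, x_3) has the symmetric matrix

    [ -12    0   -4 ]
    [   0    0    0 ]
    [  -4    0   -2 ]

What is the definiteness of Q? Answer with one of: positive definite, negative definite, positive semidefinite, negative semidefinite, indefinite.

negative semidefinite

Symmetric row and column elimination reduces A to a congruent diagonal form with pivots -12, 0, -2/3.
So there are 2 negative, 1 zero pivots.
Hence Q is negative semidefinite.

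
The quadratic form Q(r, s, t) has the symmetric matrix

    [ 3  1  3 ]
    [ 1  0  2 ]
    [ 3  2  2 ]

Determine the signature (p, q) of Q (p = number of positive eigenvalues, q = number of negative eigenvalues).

(2, 1)

Congruent diagonalization of A (simultaneous row and column reduction) yields pivots 3, -1/3, 2.
That gives 2 positive, 1 negative pivots.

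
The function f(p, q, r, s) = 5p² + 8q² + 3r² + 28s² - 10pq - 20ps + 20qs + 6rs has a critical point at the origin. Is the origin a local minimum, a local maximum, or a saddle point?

The Hessian at the origin is H = [[10, -10, 0, -20], [-10, 16, 0, 20], [0, 0, 6, 6], [-20, 20, 6, 56]].
Congruent diagonalization of H (simultaneous row and column reduction) yields pivots 10, 6, 6, 10.
Counting signs: 4 positive.
H is positive definite, so the origin is a strict local minimum.

local minimum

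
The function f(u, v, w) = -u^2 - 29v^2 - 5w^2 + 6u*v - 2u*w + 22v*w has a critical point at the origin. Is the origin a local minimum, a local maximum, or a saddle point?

The Hessian at the origin is H = [[-2, 6, -2], [6, -58, 22], [-2, 22, -10]].
Congruent diagonalization of H (simultaneous row and column reduction) yields pivots -2, -40, -8/5.
So there are 3 negative pivots.
H is negative definite, so the origin is a strict local maximum.

local maximum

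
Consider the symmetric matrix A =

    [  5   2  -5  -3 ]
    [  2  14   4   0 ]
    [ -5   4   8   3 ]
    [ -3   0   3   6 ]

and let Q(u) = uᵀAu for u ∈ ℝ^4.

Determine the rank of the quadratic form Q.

An LDLᵀ factorisation of A has diagonal entries 5, 66/5, 3/11, 3.
That gives 4 positive pivots.
The rank is the number of nonzero pivots: 4.

4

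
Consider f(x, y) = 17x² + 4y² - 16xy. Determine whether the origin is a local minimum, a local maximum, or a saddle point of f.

local minimum

The Hessian at the origin is H = [[34, -16], [-16, 8]].
det H = 34·8 − (-16)² = 16 > 0 and H[1,1] = 34 > 0, so H is positive definite.
Therefore the origin is a local minimum.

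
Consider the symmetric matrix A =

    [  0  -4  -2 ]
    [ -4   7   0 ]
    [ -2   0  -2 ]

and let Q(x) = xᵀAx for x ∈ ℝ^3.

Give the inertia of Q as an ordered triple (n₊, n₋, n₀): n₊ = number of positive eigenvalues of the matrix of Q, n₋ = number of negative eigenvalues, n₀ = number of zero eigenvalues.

By Sylvester's law of inertia any congruent diagonalization of A has 1 positive, 2 negative and 0 zero entries.

(1, 2, 0)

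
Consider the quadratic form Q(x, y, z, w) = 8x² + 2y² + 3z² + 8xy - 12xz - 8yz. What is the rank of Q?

The symmetric matrix is A = [[8, 4, -6, 0], [4, 2, -4, 0], [-6, -4, 3, 0], [0, 0, 0, 0]].
Row reduction of A gives 3 nonzero rows, so rank A = 3.

3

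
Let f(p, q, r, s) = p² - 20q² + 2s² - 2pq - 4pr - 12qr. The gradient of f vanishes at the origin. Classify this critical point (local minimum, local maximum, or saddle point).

saddle point

The Hessian at the origin is H = [[2, -2, -4, 0], [-2, -40, -12, 0], [-4, -12, 0, 0], [0, 0, 0, 4]].
An LDLᵀ factorisation of H has diagonal entries 2, -42, -40/21, 4.
Counting signs: 2 positive, 2 negative.
H is indefinite, so the origin is a saddle point.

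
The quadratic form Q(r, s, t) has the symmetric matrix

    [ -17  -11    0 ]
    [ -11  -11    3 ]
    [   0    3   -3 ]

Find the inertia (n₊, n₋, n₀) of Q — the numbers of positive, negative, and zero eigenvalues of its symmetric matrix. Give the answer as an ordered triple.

Applying the same elementary operations to the rows and columns of A produces a congruent diagonal matrix with entries -17, -66/17, -15/22.
Counting signs: 3 negative.

(0, 3, 0)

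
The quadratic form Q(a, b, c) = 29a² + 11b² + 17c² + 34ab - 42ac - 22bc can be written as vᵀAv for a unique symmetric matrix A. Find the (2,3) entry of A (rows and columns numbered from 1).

The coefficient of b·c in Q is -22. For a symmetric A this equals A[2,3] + A[3,2] = 2·A[2,3].
So A[2,3] = -22/2 = -11.

-11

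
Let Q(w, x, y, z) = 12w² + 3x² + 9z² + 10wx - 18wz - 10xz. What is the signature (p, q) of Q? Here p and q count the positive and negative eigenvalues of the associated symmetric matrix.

(3, 0)

Write A = [[12, 5, 0, -9], [5, 3, 0, -5], [0, 0, 0, 0], [-9, -5, 0, 9]].
Applying the same elementary operations to the rows and columns of A produces a congruent diagonal matrix with entries 12, 11/12, 0, 6/11.
So there are 3 positive, 1 zero pivots.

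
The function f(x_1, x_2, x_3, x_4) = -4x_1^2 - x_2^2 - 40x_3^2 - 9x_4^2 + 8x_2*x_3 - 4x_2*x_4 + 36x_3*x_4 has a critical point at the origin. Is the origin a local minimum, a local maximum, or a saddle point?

The Hessian at the origin is H = [[-8, 0, 0, 0], [0, -2, 8, -4], [0, 8, -80, 36], [0, -4, 36, -18]].
Applying the same elementary operations to the rows and columns of H produces a congruent diagonal matrix with entries -8, -2, -48, -5/3.
That gives 4 negative pivots.
H is negative definite, so the origin is a strict local maximum.

local maximum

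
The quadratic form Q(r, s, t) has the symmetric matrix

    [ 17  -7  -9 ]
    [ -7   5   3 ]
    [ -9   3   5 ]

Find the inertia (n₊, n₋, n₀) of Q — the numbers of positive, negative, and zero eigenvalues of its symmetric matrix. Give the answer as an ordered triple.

(2, 0, 1)

Congruent diagonalization of A (simultaneous row and column reduction) yields pivots 17, 36/17, 0.
Counting signs: 2 positive, 1 zero.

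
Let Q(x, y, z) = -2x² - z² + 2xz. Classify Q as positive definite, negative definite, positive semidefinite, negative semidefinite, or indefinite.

The symmetric matrix is A = [[-2, 0, 1], [0, 0, 0], [1, 0, -1]].
Row-reducing A symmetrically gives the diagonal entries -2, 0, -1/2.
So there are 2 negative, 1 zero pivots.
Hence Q is negative semidefinite.

negative semidefinite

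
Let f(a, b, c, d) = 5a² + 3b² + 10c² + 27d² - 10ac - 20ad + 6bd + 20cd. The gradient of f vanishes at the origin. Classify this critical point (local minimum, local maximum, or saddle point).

The Hessian at the origin is H = [[10, 0, -10, -20], [0, 6, 0, 6], [-10, 0, 20, 20], [-20, 6, 20, 54]].
Congruent diagonalization of H (simultaneous row and column reduction) yields pivots 10, 6, 10, 8.
Counting signs: 4 positive.
H is positive definite, so the origin is a strict local minimum.

local minimum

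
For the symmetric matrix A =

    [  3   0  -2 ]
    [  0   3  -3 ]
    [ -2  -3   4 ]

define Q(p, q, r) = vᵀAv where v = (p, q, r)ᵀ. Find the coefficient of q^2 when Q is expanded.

The coefficient of q^2 is the diagonal entry A[2,2] = 3.

3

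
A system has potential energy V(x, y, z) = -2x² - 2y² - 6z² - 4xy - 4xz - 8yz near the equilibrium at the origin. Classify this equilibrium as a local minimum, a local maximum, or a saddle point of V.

The Hessian at the origin is H = [[-4, -4, -4], [-4, -4, -8], [-4, -8, -12]].
H is indefinite, so the origin is a saddle point.

saddle point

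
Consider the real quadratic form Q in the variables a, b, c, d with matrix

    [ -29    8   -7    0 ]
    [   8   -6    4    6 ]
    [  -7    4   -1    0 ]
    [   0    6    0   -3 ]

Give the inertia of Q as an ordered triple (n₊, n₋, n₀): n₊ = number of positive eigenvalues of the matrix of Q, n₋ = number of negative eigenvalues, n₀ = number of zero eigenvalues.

Row-reducing A symmetrically gives the diagonal entries -29, -110/29, 20/11, 3/5.
So there are 2 positive, 2 negative pivots.

(2, 2, 0)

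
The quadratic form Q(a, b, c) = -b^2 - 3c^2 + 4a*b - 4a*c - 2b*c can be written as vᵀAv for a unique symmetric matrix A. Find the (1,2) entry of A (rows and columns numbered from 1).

The coefficient of a·b in Q is 4. For a symmetric A this equals A[1,2] + A[2,1] = 2·A[1,2].
So A[1,2] = 4/2 = 2.

2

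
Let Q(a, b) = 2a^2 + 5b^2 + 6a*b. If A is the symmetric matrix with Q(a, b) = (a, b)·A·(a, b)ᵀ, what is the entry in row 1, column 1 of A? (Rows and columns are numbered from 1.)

2

The coefficient of a^2 in Q is 2, and that is exactly A[1,1].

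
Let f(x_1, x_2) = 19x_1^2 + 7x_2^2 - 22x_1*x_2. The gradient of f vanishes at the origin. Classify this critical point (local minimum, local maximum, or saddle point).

local minimum

The Hessian at the origin is H = [[38, -22], [-22, 14]].
det H = 38·14 − (-22)² = 48 > 0 and H[1,1] = 38 > 0, so H is positive definite.
Therefore the origin is a local minimum.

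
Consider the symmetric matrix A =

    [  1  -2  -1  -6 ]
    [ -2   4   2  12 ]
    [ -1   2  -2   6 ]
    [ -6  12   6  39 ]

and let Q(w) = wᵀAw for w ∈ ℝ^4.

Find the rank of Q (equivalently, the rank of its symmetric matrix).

3

Applying the same elementary operations to the rows and columns of A produces a congruent diagonal matrix with entries 1, 0, -3, 3.
Counting signs: 2 positive, 1 negative, 1 zero.
The rank is the number of nonzero pivots: 3.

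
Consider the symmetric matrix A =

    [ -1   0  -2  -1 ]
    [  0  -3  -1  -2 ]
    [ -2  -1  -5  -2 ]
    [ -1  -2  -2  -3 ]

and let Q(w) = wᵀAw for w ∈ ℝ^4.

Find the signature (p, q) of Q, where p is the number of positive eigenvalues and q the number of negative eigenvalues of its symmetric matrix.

(0, 3)

Congruent diagonalization of A (simultaneous row and column reduction) yields pivots -1, -3, -2/3, 0.
Counting signs: 3 negative, 1 zero.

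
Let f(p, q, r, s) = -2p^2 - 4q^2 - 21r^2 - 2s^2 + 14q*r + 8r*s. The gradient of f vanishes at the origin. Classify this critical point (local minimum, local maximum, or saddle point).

local maximum

The Hessian at the origin is H = [[-4, 0, 0, 0], [0, -8, 14, 0], [0, 14, -42, 8], [0, 0, 8, -4]].
Row-reducing H symmetrically gives the diagonal entries -4, -8, -35/2, -12/35.
Counting signs: 4 negative.
H is negative definite, so the origin is a strict local maximum.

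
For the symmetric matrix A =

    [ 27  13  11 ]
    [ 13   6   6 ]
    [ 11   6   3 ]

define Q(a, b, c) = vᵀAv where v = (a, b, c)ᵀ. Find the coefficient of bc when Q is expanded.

12

The coefficient of bc is A[2,3] + A[3,2] = 2·6 = 12.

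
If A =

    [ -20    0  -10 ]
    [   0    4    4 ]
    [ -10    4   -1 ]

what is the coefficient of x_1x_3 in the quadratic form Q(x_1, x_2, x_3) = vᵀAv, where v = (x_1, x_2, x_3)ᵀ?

The coefficient of x_1x_3 is A[1,3] + A[3,1] = 2·(-10) = -20.

-20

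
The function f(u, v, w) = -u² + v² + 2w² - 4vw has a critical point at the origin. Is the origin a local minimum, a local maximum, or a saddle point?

The Hessian at the origin is H = [[-2, 0, 0], [0, 2, -4], [0, -4, 4]].
Congruent diagonalization of H (simultaneous row and column reduction) yields pivots -2, 2, -4.
That gives 1 positive, 2 negative pivots.
H is indefinite, so the origin is a saddle point.

saddle point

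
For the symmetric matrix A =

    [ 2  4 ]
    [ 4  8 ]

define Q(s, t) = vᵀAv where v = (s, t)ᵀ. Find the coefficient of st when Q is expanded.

The coefficient of st is A[1,2] + A[2,1] = 2·4 = 8.

8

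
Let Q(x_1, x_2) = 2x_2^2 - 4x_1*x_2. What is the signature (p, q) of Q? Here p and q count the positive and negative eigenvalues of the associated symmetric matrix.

(1, 1)

The symmetric matrix is A = [[0, -2], [-2, 2]].
By Sylvester's law of inertia any congruent diagonalization of A has 1 positive, 1 negative and 0 zero entries.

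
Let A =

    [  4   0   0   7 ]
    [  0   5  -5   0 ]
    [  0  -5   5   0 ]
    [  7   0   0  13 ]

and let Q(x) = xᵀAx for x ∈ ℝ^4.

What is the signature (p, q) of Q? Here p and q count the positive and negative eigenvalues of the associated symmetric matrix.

(3, 0)

Applying the same elementary operations to the rows and columns of A produces a congruent diagonal matrix with entries 4, 5, 0, 3/4.
That gives 3 positive, 1 zero pivots.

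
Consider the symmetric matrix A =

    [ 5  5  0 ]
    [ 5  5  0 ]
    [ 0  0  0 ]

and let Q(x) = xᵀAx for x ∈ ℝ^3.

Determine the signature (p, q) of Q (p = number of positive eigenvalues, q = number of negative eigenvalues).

(1, 0)

Applying the same elementary operations to the rows and columns of A produces a congruent diagonal matrix with entries 5, 0, 0.
So there are 1 positive, 2 zero pivots.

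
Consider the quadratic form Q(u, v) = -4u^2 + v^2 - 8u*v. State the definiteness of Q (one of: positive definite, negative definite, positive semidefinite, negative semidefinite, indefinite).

indefinite

The symmetric matrix of Q is [[-4, -4], [-4, 1]].
For the 2×2 matrix [[-4, -4], [-4, 1]]: det = -4·1 − (-4)² = -20, trace = -3.
det < 0 so the eigenvalues have opposite signs; the form is indefinite.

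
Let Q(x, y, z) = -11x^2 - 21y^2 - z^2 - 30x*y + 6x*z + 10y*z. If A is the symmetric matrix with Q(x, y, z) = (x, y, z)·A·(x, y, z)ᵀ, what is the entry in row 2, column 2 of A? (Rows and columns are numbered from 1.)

The coefficient of y^2 in Q is -21, and that is exactly A[2,2].

-21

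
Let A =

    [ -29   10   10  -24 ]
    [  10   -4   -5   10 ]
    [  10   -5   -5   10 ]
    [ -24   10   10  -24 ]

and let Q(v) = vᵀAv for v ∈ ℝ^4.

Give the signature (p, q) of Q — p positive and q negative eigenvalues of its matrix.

(1, 3)

Row-reducing A symmetrically gives the diagonal entries -29, -16/29, 45/16, -20/9.
So there are 1 positive, 3 negative pivots.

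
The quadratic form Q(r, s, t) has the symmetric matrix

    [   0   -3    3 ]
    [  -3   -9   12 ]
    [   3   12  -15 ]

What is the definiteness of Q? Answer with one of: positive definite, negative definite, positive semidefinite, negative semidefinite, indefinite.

indefinite

A is congruent to a diagonal matrix with 1 positive, 1 negative and 1 zero entries, so Q is indefinite.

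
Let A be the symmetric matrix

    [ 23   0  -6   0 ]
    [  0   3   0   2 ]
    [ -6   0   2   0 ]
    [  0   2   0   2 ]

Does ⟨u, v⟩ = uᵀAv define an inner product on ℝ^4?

An LDLᵀ factorisation of A has diagonal entries 23, 3, 10/23, 2/3.
So there are 4 positive pivots.
Hence Q is positive definite.
⟨·,·⟩ is an inner product exactly when A is positive definite.

yes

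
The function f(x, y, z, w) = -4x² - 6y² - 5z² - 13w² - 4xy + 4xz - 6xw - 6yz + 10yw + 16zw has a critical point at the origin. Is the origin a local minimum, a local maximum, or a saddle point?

local maximum

The Hessian at the origin is H = [[-8, -4, 4, -6], [-4, -12, -6, 10], [4, -6, -10, 16], [-6, 10, 16, -26]].
Symmetric row and column elimination reduces H to a congruent diagonal form with pivots -8, -10, -8/5, -3/8.
So there are 4 negative pivots.
H is negative definite, so the origin is a strict local maximum.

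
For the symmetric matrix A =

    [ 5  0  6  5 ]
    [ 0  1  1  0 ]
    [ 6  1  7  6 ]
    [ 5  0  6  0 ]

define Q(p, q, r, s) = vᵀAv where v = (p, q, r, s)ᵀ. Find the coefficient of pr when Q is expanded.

12

The coefficient of pr is A[1,3] + A[3,1] = 2·6 = 12.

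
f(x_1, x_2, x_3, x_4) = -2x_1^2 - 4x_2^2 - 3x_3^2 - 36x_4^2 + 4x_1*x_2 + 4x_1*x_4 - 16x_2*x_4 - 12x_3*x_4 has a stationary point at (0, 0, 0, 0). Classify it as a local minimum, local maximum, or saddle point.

local maximum

The Hessian at the origin is H = [[-4, 4, 0, 4], [4, -8, 0, -16], [0, 0, -6, -12], [4, -16, -12, -72]].
Congruent diagonalization of H (simultaneous row and column reduction) yields pivots -4, -4, -6, -8.
So there are 4 negative pivots.
H is negative definite, so the origin is a strict local maximum.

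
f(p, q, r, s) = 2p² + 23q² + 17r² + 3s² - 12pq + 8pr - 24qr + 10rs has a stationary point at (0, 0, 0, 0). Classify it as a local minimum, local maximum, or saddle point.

local minimum

The Hessian at the origin is H = [[4, -12, 8, 0], [-12, 46, -24, 0], [8, -24, 34, 10], [0, 0, 10, 6]].
Applying the same elementary operations to the rows and columns of H produces a congruent diagonal matrix with entries 4, 10, 18, 4/9.
Counting signs: 4 positive.
H is positive definite, so the origin is a strict local minimum.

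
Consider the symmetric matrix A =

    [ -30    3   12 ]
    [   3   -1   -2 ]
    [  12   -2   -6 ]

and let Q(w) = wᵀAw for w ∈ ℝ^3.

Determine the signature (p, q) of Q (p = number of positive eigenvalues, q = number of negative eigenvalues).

Symmetric row and column elimination reduces A to a congruent diagonal form with pivots -30, -7/10, -2/7.
Counting signs: 3 negative.

(0, 3)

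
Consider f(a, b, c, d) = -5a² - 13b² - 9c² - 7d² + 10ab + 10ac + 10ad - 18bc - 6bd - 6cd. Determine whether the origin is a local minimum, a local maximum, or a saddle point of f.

The Hessian at the origin is H = [[-10, 10, 10, 10], [10, -26, -18, -6], [10, -18, -18, -6], [10, -6, -6, -14]].
An LDLᵀ factorisation of H has diagonal entries -10, -16, -4, -2.
That gives 4 negative pivots.
H is negative definite, so the origin is a strict local maximum.

local maximum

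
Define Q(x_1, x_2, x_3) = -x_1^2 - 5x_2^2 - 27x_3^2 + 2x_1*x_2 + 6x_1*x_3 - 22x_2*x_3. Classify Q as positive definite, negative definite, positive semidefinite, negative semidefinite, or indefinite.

The symmetric matrix of Q is A = [[-1, 1, 3], [1, -5, -11], [3, -11, -27]].
Leading principal minors: Δ_1 = -1, Δ_2 = 4, Δ_3 = -8.
The signs alternate starting with Δ_1 < 0, so by Sylvester's criterion Q is negative definite.

negative definite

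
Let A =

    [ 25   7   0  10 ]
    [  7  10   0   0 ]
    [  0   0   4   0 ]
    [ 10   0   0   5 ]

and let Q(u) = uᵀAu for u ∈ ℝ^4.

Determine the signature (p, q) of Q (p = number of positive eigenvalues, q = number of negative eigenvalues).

(4, 0)

Symmetric row and column elimination reduces A to a congruent diagonal form with pivots 25, 201/25, 4, 5/201.
So there are 4 positive pivots.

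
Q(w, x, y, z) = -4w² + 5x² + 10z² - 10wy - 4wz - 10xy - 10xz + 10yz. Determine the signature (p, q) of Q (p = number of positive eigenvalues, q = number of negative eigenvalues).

(3, 1)

Write A = [[-4, 0, -5, -2], [0, 5, -5, -5], [-5, -5, 0, 5], [-2, -5, 5, 10]].
Symmetric row and column elimination reduces A to a congruent diagonal form with pivots -4, 5, 5/4, 1.
Counting signs: 3 positive, 1 negative.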